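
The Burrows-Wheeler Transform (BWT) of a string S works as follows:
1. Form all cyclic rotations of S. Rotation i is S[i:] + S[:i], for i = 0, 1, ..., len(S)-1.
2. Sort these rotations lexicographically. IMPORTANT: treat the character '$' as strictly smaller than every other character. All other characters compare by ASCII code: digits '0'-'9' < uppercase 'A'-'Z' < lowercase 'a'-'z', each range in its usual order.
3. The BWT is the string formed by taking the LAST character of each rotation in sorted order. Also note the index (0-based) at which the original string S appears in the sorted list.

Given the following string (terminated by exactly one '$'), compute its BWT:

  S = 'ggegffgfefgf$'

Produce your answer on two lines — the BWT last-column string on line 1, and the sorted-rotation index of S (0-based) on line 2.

Answer: ffggggefgffe$
12

Derivation:
All 13 rotations (rotation i = S[i:]+S[:i]):
  rot[0] = ggegffgfefgf$
  rot[1] = gegffgfefgf$g
  rot[2] = egffgfefgf$gg
  rot[3] = gffgfefgf$gge
  rot[4] = ffgfefgf$ggeg
  rot[5] = fgfefgf$ggegf
  rot[6] = gfefgf$ggegff
  rot[7] = fefgf$ggegffg
  rot[8] = efgf$ggegffgf
  rot[9] = fgf$ggegffgfe
  rot[10] = gf$ggegffgfef
  rot[11] = f$ggegffgfefg
  rot[12] = $ggegffgfefgf
Sorted (with $ < everything):
  sorted[0] = $ggegffgfefgf  (last char: 'f')
  sorted[1] = efgf$ggegffgf  (last char: 'f')
  sorted[2] = egffgfefgf$gg  (last char: 'g')
  sorted[3] = f$ggegffgfefg  (last char: 'g')
  sorted[4] = fefgf$ggegffg  (last char: 'g')
  sorted[5] = ffgfefgf$ggeg  (last char: 'g')
  sorted[6] = fgf$ggegffgfe  (last char: 'e')
  sorted[7] = fgfefgf$ggegf  (last char: 'f')
  sorted[8] = gegffgfefgf$g  (last char: 'g')
  sorted[9] = gf$ggegffgfef  (last char: 'f')
  sorted[10] = gfefgf$ggegff  (last char: 'f')
  sorted[11] = gffgfefgf$gge  (last char: 'e')
  sorted[12] = ggegffgfefgf$  (last char: '$')
Last column: ffggggefgffe$
Original string S is at sorted index 12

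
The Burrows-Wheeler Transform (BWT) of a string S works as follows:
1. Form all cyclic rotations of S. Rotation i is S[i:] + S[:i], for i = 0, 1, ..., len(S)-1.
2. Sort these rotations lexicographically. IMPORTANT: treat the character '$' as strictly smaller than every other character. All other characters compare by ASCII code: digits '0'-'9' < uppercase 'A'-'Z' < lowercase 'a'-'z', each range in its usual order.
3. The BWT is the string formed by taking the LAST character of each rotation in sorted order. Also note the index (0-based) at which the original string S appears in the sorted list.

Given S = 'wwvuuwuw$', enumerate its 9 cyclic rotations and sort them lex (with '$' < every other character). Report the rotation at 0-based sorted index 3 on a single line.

Answer: uwuw$wwvu

Derivation:
All 9 rotations (rotation i = S[i:]+S[:i]):
  rot[0] = wwvuuwuw$
  rot[1] = wvuuwuw$w
  rot[2] = vuuwuw$ww
  rot[3] = uuwuw$wwv
  rot[4] = uwuw$wwvu
  rot[5] = wuw$wwvuu
  rot[6] = uw$wwvuuw
  rot[7] = w$wwvuuwu
  rot[8] = $wwvuuwuw
Sorted (with $ < everything):
  sorted[0] = $wwvuuwuw
  sorted[1] = uuwuw$wwv
  sorted[2] = uw$wwvuuw
  sorted[3] = uwuw$wwvu
  sorted[4] = vuuwuw$ww
  sorted[5] = w$wwvuuwu
  sorted[6] = wuw$wwvuu
  sorted[7] = wvuuwuw$w
  sorted[8] = wwvuuwuw$
sorted[3] = uwuw$wwvu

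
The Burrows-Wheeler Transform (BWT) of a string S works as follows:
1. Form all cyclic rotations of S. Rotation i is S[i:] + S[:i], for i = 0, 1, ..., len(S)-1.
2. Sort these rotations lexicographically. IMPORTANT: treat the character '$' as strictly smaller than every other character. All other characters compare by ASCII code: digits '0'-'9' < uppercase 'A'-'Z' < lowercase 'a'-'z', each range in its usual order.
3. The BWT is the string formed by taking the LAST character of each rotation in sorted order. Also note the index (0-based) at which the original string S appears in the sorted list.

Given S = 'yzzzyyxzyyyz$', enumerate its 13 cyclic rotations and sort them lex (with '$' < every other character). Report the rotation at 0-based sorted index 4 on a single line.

Answer: yyyz$yzzzyyxz

Derivation:
All 13 rotations (rotation i = S[i:]+S[:i]):
  rot[0] = yzzzyyxzyyyz$
  rot[1] = zzzyyxzyyyz$y
  rot[2] = zzyyxzyyyz$yz
  rot[3] = zyyxzyyyz$yzz
  rot[4] = yyxzyyyz$yzzz
  rot[5] = yxzyyyz$yzzzy
  rot[6] = xzyyyz$yzzzyy
  rot[7] = zyyyz$yzzzyyx
  rot[8] = yyyz$yzzzyyxz
  rot[9] = yyz$yzzzyyxzy
  rot[10] = yz$yzzzyyxzyy
  rot[11] = z$yzzzyyxzyyy
  rot[12] = $yzzzyyxzyyyz
Sorted (with $ < everything):
  sorted[0] = $yzzzyyxzyyyz
  sorted[1] = xzyyyz$yzzzyy
  sorted[2] = yxzyyyz$yzzzy
  sorted[3] = yyxzyyyz$yzzz
  sorted[4] = yyyz$yzzzyyxz
  sorted[5] = yyz$yzzzyyxzy
  sorted[6] = yz$yzzzyyxzyy
  sorted[7] = yzzzyyxzyyyz$
  sorted[8] = z$yzzzyyxzyyy
  sorted[9] = zyyxzyyyz$yzz
  sorted[10] = zyyyz$yzzzyyx
  sorted[11] = zzyyxzyyyz$yz
  sorted[12] = zzzyyxzyyyz$y
sorted[4] = yyyz$yzzzyyxz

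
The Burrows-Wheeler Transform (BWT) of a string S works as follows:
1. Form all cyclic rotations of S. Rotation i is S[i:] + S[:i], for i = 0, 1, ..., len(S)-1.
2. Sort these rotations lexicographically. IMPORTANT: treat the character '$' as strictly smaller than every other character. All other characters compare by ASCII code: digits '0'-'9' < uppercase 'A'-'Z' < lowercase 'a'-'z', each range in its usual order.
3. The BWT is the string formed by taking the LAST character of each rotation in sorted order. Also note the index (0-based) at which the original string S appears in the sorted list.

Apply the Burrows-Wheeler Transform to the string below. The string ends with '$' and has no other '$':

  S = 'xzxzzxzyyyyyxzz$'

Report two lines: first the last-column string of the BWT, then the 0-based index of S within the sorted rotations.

All 16 rotations (rotation i = S[i:]+S[:i]):
  rot[0] = xzxzzxzyyyyyxzz$
  rot[1] = zxzzxzyyyyyxzz$x
  rot[2] = xzzxzyyyyyxzz$xz
  rot[3] = zzxzyyyyyxzz$xzx
  rot[4] = zxzyyyyyxzz$xzxz
  rot[5] = xzyyyyyxzz$xzxzz
  rot[6] = zyyyyyxzz$xzxzzx
  rot[7] = yyyyyxzz$xzxzzxz
  rot[8] = yyyyxzz$xzxzzxzy
  rot[9] = yyyxzz$xzxzzxzyy
  rot[10] = yyxzz$xzxzzxzyyy
  rot[11] = yxzz$xzxzzxzyyyy
  rot[12] = xzz$xzxzzxzyyyyy
  rot[13] = zz$xzxzzxzyyyyyx
  rot[14] = z$xzxzzxzyyyyyxz
  rot[15] = $xzxzzxzyyyyyxzz
Sorted (with $ < everything):
  sorted[0] = $xzxzzxzyyyyyxzz  (last char: 'z')
  sorted[1] = xzxzzxzyyyyyxzz$  (last char: '$')
  sorted[2] = xzyyyyyxzz$xzxzz  (last char: 'z')
  sorted[3] = xzz$xzxzzxzyyyyy  (last char: 'y')
  sorted[4] = xzzxzyyyyyxzz$xz  (last char: 'z')
  sorted[5] = yxzz$xzxzzxzyyyy  (last char: 'y')
  sorted[6] = yyxzz$xzxzzxzyyy  (last char: 'y')
  sorted[7] = yyyxzz$xzxzzxzyy  (last char: 'y')
  sorted[8] = yyyyxzz$xzxzzxzy  (last char: 'y')
  sorted[9] = yyyyyxzz$xzxzzxz  (last char: 'z')
  sorted[10] = z$xzxzzxzyyyyyxz  (last char: 'z')
  sorted[11] = zxzyyyyyxzz$xzxz  (last char: 'z')
  sorted[12] = zxzzxzyyyyyxzz$x  (last char: 'x')
  sorted[13] = zyyyyyxzz$xzxzzx  (last char: 'x')
  sorted[14] = zz$xzxzzxzyyyyyx  (last char: 'x')
  sorted[15] = zzxzyyyyyxzz$xzx  (last char: 'x')
Last column: z$zyzyyyyzzzxxxx
Original string S is at sorted index 1

Answer: z$zyzyyyyzzzxxxx
1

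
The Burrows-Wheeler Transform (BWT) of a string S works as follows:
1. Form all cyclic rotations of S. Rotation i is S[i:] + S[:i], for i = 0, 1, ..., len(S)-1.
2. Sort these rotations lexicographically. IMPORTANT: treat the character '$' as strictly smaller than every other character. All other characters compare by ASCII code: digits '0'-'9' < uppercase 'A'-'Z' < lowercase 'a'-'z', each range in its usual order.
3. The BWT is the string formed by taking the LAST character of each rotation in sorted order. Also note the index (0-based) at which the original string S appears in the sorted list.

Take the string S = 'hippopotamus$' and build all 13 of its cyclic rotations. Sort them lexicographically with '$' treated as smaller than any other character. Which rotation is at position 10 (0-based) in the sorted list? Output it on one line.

Answer: s$hippopotamu

Derivation:
All 13 rotations (rotation i = S[i:]+S[:i]):
  rot[0] = hippopotamus$
  rot[1] = ippopotamus$h
  rot[2] = ppopotamus$hi
  rot[3] = popotamus$hip
  rot[4] = opotamus$hipp
  rot[5] = potamus$hippo
  rot[6] = otamus$hippop
  rot[7] = tamus$hippopo
  rot[8] = amus$hippopot
  rot[9] = mus$hippopota
  rot[10] = us$hippopotam
  rot[11] = s$hippopotamu
  rot[12] = $hippopotamus
Sorted (with $ < everything):
  sorted[0] = $hippopotamus
  sorted[1] = amus$hippopot
  sorted[2] = hippopotamus$
  sorted[3] = ippopotamus$h
  sorted[4] = mus$hippopota
  sorted[5] = opotamus$hipp
  sorted[6] = otamus$hippop
  sorted[7] = popotamus$hip
  sorted[8] = potamus$hippo
  sorted[9] = ppopotamus$hi
  sorted[10] = s$hippopotamu
  sorted[11] = tamus$hippopo
  sorted[12] = us$hippopotam
sorted[10] = s$hippopotamu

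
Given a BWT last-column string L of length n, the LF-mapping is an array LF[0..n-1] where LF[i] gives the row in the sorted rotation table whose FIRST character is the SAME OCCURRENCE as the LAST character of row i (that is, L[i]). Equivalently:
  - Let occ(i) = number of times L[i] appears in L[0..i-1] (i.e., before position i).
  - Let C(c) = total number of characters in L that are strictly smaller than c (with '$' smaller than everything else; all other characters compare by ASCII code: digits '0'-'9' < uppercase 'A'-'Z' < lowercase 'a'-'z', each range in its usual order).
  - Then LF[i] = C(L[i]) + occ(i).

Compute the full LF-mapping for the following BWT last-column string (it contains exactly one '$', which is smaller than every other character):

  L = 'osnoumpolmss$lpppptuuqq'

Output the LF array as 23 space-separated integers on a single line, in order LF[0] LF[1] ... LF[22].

Answer: 6 16 5 7 20 3 9 8 1 4 17 18 0 2 10 11 12 13 19 21 22 14 15

Derivation:
Char counts: '$':1, 'l':2, 'm':2, 'n':1, 'o':3, 'p':5, 'q':2, 's':3, 't':1, 'u':3
C (first-col start): C('$')=0, C('l')=1, C('m')=3, C('n')=5, C('o')=6, C('p')=9, C('q')=14, C('s')=16, C('t')=19, C('u')=20
L[0]='o': occ=0, LF[0]=C('o')+0=6+0=6
L[1]='s': occ=0, LF[1]=C('s')+0=16+0=16
L[2]='n': occ=0, LF[2]=C('n')+0=5+0=5
L[3]='o': occ=1, LF[3]=C('o')+1=6+1=7
L[4]='u': occ=0, LF[4]=C('u')+0=20+0=20
L[5]='m': occ=0, LF[5]=C('m')+0=3+0=3
L[6]='p': occ=0, LF[6]=C('p')+0=9+0=9
L[7]='o': occ=2, LF[7]=C('o')+2=6+2=8
L[8]='l': occ=0, LF[8]=C('l')+0=1+0=1
L[9]='m': occ=1, LF[9]=C('m')+1=3+1=4
L[10]='s': occ=1, LF[10]=C('s')+1=16+1=17
L[11]='s': occ=2, LF[11]=C('s')+2=16+2=18
L[12]='$': occ=0, LF[12]=C('$')+0=0+0=0
L[13]='l': occ=1, LF[13]=C('l')+1=1+1=2
L[14]='p': occ=1, LF[14]=C('p')+1=9+1=10
L[15]='p': occ=2, LF[15]=C('p')+2=9+2=11
L[16]='p': occ=3, LF[16]=C('p')+3=9+3=12
L[17]='p': occ=4, LF[17]=C('p')+4=9+4=13
L[18]='t': occ=0, LF[18]=C('t')+0=19+0=19
L[19]='u': occ=1, LF[19]=C('u')+1=20+1=21
L[20]='u': occ=2, LF[20]=C('u')+2=20+2=22
L[21]='q': occ=0, LF[21]=C('q')+0=14+0=14
L[22]='q': occ=1, LF[22]=C('q')+1=14+1=15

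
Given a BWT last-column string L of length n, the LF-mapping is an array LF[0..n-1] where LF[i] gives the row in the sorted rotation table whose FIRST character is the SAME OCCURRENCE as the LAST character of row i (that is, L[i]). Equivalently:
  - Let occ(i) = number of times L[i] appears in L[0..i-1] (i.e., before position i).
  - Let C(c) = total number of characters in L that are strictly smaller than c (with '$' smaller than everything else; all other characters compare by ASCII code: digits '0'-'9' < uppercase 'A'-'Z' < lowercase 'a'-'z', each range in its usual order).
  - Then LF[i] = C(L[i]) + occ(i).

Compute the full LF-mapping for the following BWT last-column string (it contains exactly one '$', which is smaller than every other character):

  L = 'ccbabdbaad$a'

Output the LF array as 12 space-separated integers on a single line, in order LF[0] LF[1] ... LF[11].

Char counts: '$':1, 'a':4, 'b':3, 'c':2, 'd':2
C (first-col start): C('$')=0, C('a')=1, C('b')=5, C('c')=8, C('d')=10
L[0]='c': occ=0, LF[0]=C('c')+0=8+0=8
L[1]='c': occ=1, LF[1]=C('c')+1=8+1=9
L[2]='b': occ=0, LF[2]=C('b')+0=5+0=5
L[3]='a': occ=0, LF[3]=C('a')+0=1+0=1
L[4]='b': occ=1, LF[4]=C('b')+1=5+1=6
L[5]='d': occ=0, LF[5]=C('d')+0=10+0=10
L[6]='b': occ=2, LF[6]=C('b')+2=5+2=7
L[7]='a': occ=1, LF[7]=C('a')+1=1+1=2
L[8]='a': occ=2, LF[8]=C('a')+2=1+2=3
L[9]='d': occ=1, LF[9]=C('d')+1=10+1=11
L[10]='$': occ=0, LF[10]=C('$')+0=0+0=0
L[11]='a': occ=3, LF[11]=C('a')+3=1+3=4

Answer: 8 9 5 1 6 10 7 2 3 11 0 4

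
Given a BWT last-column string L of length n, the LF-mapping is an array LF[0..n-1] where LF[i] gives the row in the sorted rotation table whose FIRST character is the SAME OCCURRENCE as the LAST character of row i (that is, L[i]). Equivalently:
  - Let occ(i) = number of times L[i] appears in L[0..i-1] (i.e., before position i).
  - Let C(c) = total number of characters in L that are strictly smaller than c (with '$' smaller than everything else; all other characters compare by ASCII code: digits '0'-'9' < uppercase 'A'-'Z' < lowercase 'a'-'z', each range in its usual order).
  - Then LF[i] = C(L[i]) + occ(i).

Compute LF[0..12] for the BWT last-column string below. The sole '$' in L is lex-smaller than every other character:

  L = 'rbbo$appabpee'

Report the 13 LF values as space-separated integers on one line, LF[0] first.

Answer: 12 3 4 8 0 1 9 10 2 5 11 6 7

Derivation:
Char counts: '$':1, 'a':2, 'b':3, 'e':2, 'o':1, 'p':3, 'r':1
C (first-col start): C('$')=0, C('a')=1, C('b')=3, C('e')=6, C('o')=8, C('p')=9, C('r')=12
L[0]='r': occ=0, LF[0]=C('r')+0=12+0=12
L[1]='b': occ=0, LF[1]=C('b')+0=3+0=3
L[2]='b': occ=1, LF[2]=C('b')+1=3+1=4
L[3]='o': occ=0, LF[3]=C('o')+0=8+0=8
L[4]='$': occ=0, LF[4]=C('$')+0=0+0=0
L[5]='a': occ=0, LF[5]=C('a')+0=1+0=1
L[6]='p': occ=0, LF[6]=C('p')+0=9+0=9
L[7]='p': occ=1, LF[7]=C('p')+1=9+1=10
L[8]='a': occ=1, LF[8]=C('a')+1=1+1=2
L[9]='b': occ=2, LF[9]=C('b')+2=3+2=5
L[10]='p': occ=2, LF[10]=C('p')+2=9+2=11
L[11]='e': occ=0, LF[11]=C('e')+0=6+0=6
L[12]='e': occ=1, LF[12]=C('e')+1=6+1=7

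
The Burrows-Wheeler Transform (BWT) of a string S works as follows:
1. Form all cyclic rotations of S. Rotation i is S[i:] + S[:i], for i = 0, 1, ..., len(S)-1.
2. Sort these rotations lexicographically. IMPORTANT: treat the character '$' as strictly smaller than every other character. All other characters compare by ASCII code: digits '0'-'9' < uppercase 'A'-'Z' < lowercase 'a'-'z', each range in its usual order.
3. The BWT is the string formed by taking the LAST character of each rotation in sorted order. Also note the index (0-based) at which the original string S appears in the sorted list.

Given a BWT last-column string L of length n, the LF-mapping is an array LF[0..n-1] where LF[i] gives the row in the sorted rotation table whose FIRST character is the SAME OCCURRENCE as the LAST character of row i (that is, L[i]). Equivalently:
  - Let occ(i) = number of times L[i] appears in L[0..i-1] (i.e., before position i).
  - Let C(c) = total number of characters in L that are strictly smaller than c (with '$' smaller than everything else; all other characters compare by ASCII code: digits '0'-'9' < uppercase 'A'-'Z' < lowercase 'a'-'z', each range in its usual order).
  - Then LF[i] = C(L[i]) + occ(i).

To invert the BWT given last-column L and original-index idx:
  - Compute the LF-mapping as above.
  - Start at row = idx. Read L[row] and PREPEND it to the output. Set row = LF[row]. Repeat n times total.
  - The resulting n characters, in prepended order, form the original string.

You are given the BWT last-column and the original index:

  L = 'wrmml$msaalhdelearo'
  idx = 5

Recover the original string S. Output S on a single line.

Answer: emeraldmarshmallow$

Derivation:
LF mapping: 18 15 11 12 8 0 13 17 1 2 9 7 4 5 10 6 3 16 14
Walk LF starting at row 5, prepending L[row]:
  step 1: row=5, L[5]='$', prepend. Next row=LF[5]=0
  step 2: row=0, L[0]='w', prepend. Next row=LF[0]=18
  step 3: row=18, L[18]='o', prepend. Next row=LF[18]=14
  step 4: row=14, L[14]='l', prepend. Next row=LF[14]=10
  step 5: row=10, L[10]='l', prepend. Next row=LF[10]=9
  step 6: row=9, L[9]='a', prepend. Next row=LF[9]=2
  step 7: row=2, L[2]='m', prepend. Next row=LF[2]=11
  step 8: row=11, L[11]='h', prepend. Next row=LF[11]=7
  step 9: row=7, L[7]='s', prepend. Next row=LF[7]=17
  step 10: row=17, L[17]='r', prepend. Next row=LF[17]=16
  step 11: row=16, L[16]='a', prepend. Next row=LF[16]=3
  step 12: row=3, L[3]='m', prepend. Next row=LF[3]=12
  step 13: row=12, L[12]='d', prepend. Next row=LF[12]=4
  step 14: row=4, L[4]='l', prepend. Next row=LF[4]=8
  step 15: row=8, L[8]='a', prepend. Next row=LF[8]=1
  step 16: row=1, L[1]='r', prepend. Next row=LF[1]=15
  step 17: row=15, L[15]='e', prepend. Next row=LF[15]=6
  step 18: row=6, L[6]='m', prepend. Next row=LF[6]=13
  step 19: row=13, L[13]='e', prepend. Next row=LF[13]=5
Reversed output: emeraldmarshmallow$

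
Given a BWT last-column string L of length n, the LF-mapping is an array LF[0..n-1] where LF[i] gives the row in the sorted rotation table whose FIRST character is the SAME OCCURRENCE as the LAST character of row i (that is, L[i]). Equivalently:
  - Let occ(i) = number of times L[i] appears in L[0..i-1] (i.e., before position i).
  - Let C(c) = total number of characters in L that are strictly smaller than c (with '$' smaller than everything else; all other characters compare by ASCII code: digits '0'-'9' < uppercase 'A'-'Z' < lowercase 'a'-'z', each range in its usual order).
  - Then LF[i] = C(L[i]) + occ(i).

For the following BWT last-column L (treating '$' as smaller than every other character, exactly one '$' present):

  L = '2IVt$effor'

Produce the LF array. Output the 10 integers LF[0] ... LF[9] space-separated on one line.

Char counts: '$':1, '2':1, 'I':1, 'V':1, 'e':1, 'f':2, 'o':1, 'r':1, 't':1
C (first-col start): C('$')=0, C('2')=1, C('I')=2, C('V')=3, C('e')=4, C('f')=5, C('o')=7, C('r')=8, C('t')=9
L[0]='2': occ=0, LF[0]=C('2')+0=1+0=1
L[1]='I': occ=0, LF[1]=C('I')+0=2+0=2
L[2]='V': occ=0, LF[2]=C('V')+0=3+0=3
L[3]='t': occ=0, LF[3]=C('t')+0=9+0=9
L[4]='$': occ=0, LF[4]=C('$')+0=0+0=0
L[5]='e': occ=0, LF[5]=C('e')+0=4+0=4
L[6]='f': occ=0, LF[6]=C('f')+0=5+0=5
L[7]='f': occ=1, LF[7]=C('f')+1=5+1=6
L[8]='o': occ=0, LF[8]=C('o')+0=7+0=7
L[9]='r': occ=0, LF[9]=C('r')+0=8+0=8

Answer: 1 2 3 9 0 4 5 6 7 8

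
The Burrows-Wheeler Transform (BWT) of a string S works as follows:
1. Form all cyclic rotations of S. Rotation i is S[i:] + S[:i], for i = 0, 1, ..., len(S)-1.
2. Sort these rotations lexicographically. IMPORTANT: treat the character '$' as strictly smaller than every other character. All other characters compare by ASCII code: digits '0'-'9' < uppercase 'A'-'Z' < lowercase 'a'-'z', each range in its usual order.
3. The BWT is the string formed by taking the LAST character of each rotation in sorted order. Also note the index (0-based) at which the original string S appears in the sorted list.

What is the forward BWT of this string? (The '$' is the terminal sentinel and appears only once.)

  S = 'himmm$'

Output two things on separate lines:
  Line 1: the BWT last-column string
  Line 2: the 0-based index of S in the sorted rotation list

Answer: m$hmmi
1

Derivation:
All 6 rotations (rotation i = S[i:]+S[:i]):
  rot[0] = himmm$
  rot[1] = immm$h
  rot[2] = mmm$hi
  rot[3] = mm$him
  rot[4] = m$himm
  rot[5] = $himmm
Sorted (with $ < everything):
  sorted[0] = $himmm  (last char: 'm')
  sorted[1] = himmm$  (last char: '$')
  sorted[2] = immm$h  (last char: 'h')
  sorted[3] = m$himm  (last char: 'm')
  sorted[4] = mm$him  (last char: 'm')
  sorted[5] = mmm$hi  (last char: 'i')
Last column: m$hmmi
Original string S is at sorted index 1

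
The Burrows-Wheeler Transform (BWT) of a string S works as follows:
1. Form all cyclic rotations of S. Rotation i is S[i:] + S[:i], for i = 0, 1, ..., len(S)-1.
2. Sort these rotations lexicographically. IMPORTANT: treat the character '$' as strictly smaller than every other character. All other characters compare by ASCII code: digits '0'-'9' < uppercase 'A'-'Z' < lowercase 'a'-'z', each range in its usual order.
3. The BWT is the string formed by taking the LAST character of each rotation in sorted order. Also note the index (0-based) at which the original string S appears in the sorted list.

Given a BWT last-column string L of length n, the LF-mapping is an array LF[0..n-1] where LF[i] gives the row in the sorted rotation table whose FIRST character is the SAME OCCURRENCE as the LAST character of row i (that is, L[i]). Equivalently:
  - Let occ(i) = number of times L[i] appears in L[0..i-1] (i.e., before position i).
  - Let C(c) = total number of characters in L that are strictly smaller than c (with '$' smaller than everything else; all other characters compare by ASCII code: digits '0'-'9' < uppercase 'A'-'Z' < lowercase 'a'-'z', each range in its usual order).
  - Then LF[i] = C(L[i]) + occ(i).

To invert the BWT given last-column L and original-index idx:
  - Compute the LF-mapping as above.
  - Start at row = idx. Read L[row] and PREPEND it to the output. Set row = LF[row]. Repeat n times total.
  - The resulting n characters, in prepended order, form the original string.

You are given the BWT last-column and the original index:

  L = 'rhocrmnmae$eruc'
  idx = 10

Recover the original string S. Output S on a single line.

LF mapping: 11 6 10 2 12 7 9 8 1 4 0 5 13 14 3
Walk LF starting at row 10, prepending L[row]:
  step 1: row=10, L[10]='$', prepend. Next row=LF[10]=0
  step 2: row=0, L[0]='r', prepend. Next row=LF[0]=11
  step 3: row=11, L[11]='e', prepend. Next row=LF[11]=5
  step 4: row=5, L[5]='m', prepend. Next row=LF[5]=7
  step 5: row=7, L[7]='m', prepend. Next row=LF[7]=8
  step 6: row=8, L[8]='a', prepend. Next row=LF[8]=1
  step 7: row=1, L[1]='h', prepend. Next row=LF[1]=6
  step 8: row=6, L[6]='n', prepend. Next row=LF[6]=9
  step 9: row=9, L[9]='e', prepend. Next row=LF[9]=4
  step 10: row=4, L[4]='r', prepend. Next row=LF[4]=12
  step 11: row=12, L[12]='r', prepend. Next row=LF[12]=13
  step 12: row=13, L[13]='u', prepend. Next row=LF[13]=14
  step 13: row=14, L[14]='c', prepend. Next row=LF[14]=3
  step 14: row=3, L[3]='c', prepend. Next row=LF[3]=2
  step 15: row=2, L[2]='o', prepend. Next row=LF[2]=10
Reversed output: occurrenhammer$

Answer: occurrenhammer$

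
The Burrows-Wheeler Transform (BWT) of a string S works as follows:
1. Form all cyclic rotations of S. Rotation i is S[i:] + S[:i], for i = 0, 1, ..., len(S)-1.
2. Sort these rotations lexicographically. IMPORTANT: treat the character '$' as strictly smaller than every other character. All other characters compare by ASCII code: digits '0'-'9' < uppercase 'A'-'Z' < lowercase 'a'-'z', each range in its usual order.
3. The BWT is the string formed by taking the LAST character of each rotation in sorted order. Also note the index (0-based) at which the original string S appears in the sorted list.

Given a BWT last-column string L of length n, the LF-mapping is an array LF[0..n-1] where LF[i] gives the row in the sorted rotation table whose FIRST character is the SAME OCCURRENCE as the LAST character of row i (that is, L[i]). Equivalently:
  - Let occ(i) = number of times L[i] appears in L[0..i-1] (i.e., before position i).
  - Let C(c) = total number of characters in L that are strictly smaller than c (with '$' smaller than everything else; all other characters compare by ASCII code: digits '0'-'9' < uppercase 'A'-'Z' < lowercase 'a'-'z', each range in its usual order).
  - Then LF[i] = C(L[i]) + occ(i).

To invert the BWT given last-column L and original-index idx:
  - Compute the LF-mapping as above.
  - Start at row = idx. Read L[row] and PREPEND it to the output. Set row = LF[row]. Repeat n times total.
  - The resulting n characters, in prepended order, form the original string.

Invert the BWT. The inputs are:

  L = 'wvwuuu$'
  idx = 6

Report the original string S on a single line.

LF mapping: 5 4 6 1 2 3 0
Walk LF starting at row 6, prepending L[row]:
  step 1: row=6, L[6]='$', prepend. Next row=LF[6]=0
  step 2: row=0, L[0]='w', prepend. Next row=LF[0]=5
  step 3: row=5, L[5]='u', prepend. Next row=LF[5]=3
  step 4: row=3, L[3]='u', prepend. Next row=LF[3]=1
  step 5: row=1, L[1]='v', prepend. Next row=LF[1]=4
  step 6: row=4, L[4]='u', prepend. Next row=LF[4]=2
  step 7: row=2, L[2]='w', prepend. Next row=LF[2]=6
Reversed output: wuvuuw$

Answer: wuvuuw$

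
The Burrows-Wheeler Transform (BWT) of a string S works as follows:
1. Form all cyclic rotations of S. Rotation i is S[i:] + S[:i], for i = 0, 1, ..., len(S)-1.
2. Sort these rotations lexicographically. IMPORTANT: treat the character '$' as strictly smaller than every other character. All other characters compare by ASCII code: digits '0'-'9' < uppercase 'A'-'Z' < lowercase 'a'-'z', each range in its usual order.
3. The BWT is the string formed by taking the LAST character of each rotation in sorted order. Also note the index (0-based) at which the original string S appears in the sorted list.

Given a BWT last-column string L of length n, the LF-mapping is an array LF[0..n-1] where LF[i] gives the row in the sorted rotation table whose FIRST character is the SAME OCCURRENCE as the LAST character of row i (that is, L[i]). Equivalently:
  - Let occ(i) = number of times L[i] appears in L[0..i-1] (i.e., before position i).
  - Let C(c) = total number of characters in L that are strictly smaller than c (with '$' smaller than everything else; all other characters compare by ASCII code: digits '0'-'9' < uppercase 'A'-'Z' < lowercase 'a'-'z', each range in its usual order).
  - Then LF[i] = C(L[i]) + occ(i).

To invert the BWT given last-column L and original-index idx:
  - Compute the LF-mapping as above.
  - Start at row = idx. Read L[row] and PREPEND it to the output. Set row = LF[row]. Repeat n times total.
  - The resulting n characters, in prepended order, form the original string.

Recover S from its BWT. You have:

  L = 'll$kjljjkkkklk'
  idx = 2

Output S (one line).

Answer: jkkllkkljkjkl$

Derivation:
LF mapping: 10 11 0 4 1 12 2 3 5 6 7 8 13 9
Walk LF starting at row 2, prepending L[row]:
  step 1: row=2, L[2]='$', prepend. Next row=LF[2]=0
  step 2: row=0, L[0]='l', prepend. Next row=LF[0]=10
  step 3: row=10, L[10]='k', prepend. Next row=LF[10]=7
  step 4: row=7, L[7]='j', prepend. Next row=LF[7]=3
  step 5: row=3, L[3]='k', prepend. Next row=LF[3]=4
  step 6: row=4, L[4]='j', prepend. Next row=LF[4]=1
  step 7: row=1, L[1]='l', prepend. Next row=LF[1]=11
  step 8: row=11, L[11]='k', prepend. Next row=LF[11]=8
  step 9: row=8, L[8]='k', prepend. Next row=LF[8]=5
  step 10: row=5, L[5]='l', prepend. Next row=LF[5]=12
  step 11: row=12, L[12]='l', prepend. Next row=LF[12]=13
  step 12: row=13, L[13]='k', prepend. Next row=LF[13]=9
  step 13: row=9, L[9]='k', prepend. Next row=LF[9]=6
  step 14: row=6, L[6]='j', prepend. Next row=LF[6]=2
Reversed output: jkkllkkljkjkl$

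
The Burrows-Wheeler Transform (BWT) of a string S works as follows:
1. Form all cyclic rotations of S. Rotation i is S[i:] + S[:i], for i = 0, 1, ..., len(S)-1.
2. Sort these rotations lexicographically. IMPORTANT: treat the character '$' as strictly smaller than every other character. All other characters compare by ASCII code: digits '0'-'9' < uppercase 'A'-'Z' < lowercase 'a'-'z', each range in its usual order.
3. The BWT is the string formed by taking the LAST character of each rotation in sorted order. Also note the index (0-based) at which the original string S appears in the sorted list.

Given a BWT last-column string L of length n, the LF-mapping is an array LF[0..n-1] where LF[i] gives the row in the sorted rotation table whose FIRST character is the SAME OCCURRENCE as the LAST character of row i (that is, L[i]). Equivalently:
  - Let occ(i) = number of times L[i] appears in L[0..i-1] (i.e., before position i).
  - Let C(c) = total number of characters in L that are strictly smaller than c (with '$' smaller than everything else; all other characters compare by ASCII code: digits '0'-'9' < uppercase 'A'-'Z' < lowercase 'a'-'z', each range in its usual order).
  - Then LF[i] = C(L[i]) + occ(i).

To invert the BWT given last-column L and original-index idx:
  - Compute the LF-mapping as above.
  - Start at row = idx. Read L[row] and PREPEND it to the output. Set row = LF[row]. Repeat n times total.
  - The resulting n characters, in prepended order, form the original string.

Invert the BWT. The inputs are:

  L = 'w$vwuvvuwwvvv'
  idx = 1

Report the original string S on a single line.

Answer: uvvvwvuvwvww$

Derivation:
LF mapping: 9 0 3 10 1 4 5 2 11 12 6 7 8
Walk LF starting at row 1, prepending L[row]:
  step 1: row=1, L[1]='$', prepend. Next row=LF[1]=0
  step 2: row=0, L[0]='w', prepend. Next row=LF[0]=9
  step 3: row=9, L[9]='w', prepend. Next row=LF[9]=12
  step 4: row=12, L[12]='v', prepend. Next row=LF[12]=8
  step 5: row=8, L[8]='w', prepend. Next row=LF[8]=11
  step 6: row=11, L[11]='v', prepend. Next row=LF[11]=7
  step 7: row=7, L[7]='u', prepend. Next row=LF[7]=2
  step 8: row=2, L[2]='v', prepend. Next row=LF[2]=3
  step 9: row=3, L[3]='w', prepend. Next row=LF[3]=10
  step 10: row=10, L[10]='v', prepend. Next row=LF[10]=6
  step 11: row=6, L[6]='v', prepend. Next row=LF[6]=5
  step 12: row=5, L[5]='v', prepend. Next row=LF[5]=4
  step 13: row=4, L[4]='u', prepend. Next row=LF[4]=1
Reversed output: uvvvwvuvwvww$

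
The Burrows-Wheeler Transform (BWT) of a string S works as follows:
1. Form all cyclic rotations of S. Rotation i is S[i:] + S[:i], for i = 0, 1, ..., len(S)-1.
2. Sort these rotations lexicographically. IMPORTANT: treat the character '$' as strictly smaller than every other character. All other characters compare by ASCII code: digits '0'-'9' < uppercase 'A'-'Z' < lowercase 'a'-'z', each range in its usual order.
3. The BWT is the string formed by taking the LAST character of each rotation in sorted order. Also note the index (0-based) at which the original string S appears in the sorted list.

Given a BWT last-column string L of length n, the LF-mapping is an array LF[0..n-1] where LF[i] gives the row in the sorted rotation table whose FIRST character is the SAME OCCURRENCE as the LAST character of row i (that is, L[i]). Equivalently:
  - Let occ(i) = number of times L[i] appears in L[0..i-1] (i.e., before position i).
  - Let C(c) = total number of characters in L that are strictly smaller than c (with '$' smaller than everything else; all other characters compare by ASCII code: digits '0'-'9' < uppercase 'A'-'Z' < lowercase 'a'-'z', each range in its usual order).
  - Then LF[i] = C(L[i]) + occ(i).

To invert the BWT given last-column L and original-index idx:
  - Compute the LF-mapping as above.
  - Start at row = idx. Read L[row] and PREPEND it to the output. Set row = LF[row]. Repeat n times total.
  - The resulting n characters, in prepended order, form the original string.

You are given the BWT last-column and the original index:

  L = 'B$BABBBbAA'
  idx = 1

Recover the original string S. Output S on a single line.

Answer: AAbBBABBB$

Derivation:
LF mapping: 4 0 5 1 6 7 8 9 2 3
Walk LF starting at row 1, prepending L[row]:
  step 1: row=1, L[1]='$', prepend. Next row=LF[1]=0
  step 2: row=0, L[0]='B', prepend. Next row=LF[0]=4
  step 3: row=4, L[4]='B', prepend. Next row=LF[4]=6
  step 4: row=6, L[6]='B', prepend. Next row=LF[6]=8
  step 5: row=8, L[8]='A', prepend. Next row=LF[8]=2
  step 6: row=2, L[2]='B', prepend. Next row=LF[2]=5
  step 7: row=5, L[5]='B', prepend. Next row=LF[5]=7
  step 8: row=7, L[7]='b', prepend. Next row=LF[7]=9
  step 9: row=9, L[9]='A', prepend. Next row=LF[9]=3
  step 10: row=3, L[3]='A', prepend. Next row=LF[3]=1
Reversed output: AAbBBABBB$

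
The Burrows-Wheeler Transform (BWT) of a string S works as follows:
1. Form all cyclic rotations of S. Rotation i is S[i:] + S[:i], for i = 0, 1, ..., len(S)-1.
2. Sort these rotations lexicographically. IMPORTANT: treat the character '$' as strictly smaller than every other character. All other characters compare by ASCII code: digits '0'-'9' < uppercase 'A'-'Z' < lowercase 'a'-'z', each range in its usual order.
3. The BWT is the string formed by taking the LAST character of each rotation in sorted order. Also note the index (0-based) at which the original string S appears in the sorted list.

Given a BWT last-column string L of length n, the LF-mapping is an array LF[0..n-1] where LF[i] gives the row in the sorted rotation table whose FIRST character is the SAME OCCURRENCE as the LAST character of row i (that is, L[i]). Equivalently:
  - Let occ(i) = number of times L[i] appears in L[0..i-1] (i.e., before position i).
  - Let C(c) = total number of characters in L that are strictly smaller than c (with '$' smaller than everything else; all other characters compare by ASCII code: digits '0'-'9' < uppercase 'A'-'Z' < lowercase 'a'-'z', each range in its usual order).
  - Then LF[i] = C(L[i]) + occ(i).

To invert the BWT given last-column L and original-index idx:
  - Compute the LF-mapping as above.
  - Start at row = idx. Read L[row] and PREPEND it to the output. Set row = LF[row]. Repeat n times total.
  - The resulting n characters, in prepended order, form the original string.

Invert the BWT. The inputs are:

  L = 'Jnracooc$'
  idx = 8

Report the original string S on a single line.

LF mapping: 1 5 8 2 3 6 7 4 0
Walk LF starting at row 8, prepending L[row]:
  step 1: row=8, L[8]='$', prepend. Next row=LF[8]=0
  step 2: row=0, L[0]='J', prepend. Next row=LF[0]=1
  step 3: row=1, L[1]='n', prepend. Next row=LF[1]=5
  step 4: row=5, L[5]='o', prepend. Next row=LF[5]=6
  step 5: row=6, L[6]='o', prepend. Next row=LF[6]=7
  step 6: row=7, L[7]='c', prepend. Next row=LF[7]=4
  step 7: row=4, L[4]='c', prepend. Next row=LF[4]=3
  step 8: row=3, L[3]='a', prepend. Next row=LF[3]=2
  step 9: row=2, L[2]='r', prepend. Next row=LF[2]=8
Reversed output: raccoonJ$

Answer: raccoonJ$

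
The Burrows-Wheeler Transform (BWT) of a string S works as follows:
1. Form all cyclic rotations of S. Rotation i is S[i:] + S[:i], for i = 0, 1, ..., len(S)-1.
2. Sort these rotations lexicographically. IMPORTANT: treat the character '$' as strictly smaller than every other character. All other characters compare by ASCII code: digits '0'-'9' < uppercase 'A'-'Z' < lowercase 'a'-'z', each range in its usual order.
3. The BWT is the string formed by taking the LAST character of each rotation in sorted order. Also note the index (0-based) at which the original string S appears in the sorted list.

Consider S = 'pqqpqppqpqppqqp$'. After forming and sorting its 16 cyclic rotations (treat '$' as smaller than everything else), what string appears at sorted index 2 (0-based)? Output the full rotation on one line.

All 16 rotations (rotation i = S[i:]+S[:i]):
  rot[0] = pqqpqppqpqppqqp$
  rot[1] = qqpqppqpqppqqp$p
  rot[2] = qpqppqpqppqqp$pq
  rot[3] = pqppqpqppqqp$pqq
  rot[4] = qppqpqppqqp$pqqp
  rot[5] = ppqpqppqqp$pqqpq
  rot[6] = pqpqppqqp$pqqpqp
  rot[7] = qpqppqqp$pqqpqpp
  rot[8] = pqppqqp$pqqpqppq
  rot[9] = qppqqp$pqqpqppqp
  rot[10] = ppqqp$pqqpqppqpq
  rot[11] = pqqp$pqqpqppqpqp
  rot[12] = qqp$pqqpqppqpqpp
  rot[13] = qp$pqqpqppqpqppq
  rot[14] = p$pqqpqppqpqppqq
  rot[15] = $pqqpqppqpqppqqp
Sorted (with $ < everything):
  sorted[0] = $pqqpqppqpqppqqp
  sorted[1] = p$pqqpqppqpqppqq
  sorted[2] = ppqpqppqqp$pqqpq
  sorted[3] = ppqqp$pqqpqppqpq
  sorted[4] = pqppqpqppqqp$pqq
  sorted[5] = pqppqqp$pqqpqppq
  sorted[6] = pqpqppqqp$pqqpqp
  sorted[7] = pqqp$pqqpqppqpqp
  sorted[8] = pqqpqppqpqppqqp$
  sorted[9] = qp$pqqpqppqpqppq
  sorted[10] = qppqpqppqqp$pqqp
  sorted[11] = qppqqp$pqqpqppqp
  sorted[12] = qpqppqpqppqqp$pq
  sorted[13] = qpqppqqp$pqqpqpp
  sorted[14] = qqp$pqqpqppqpqpp
  sorted[15] = qqpqppqpqppqqp$p
sorted[2] = ppqpqppqqp$pqqpq

Answer: ppqpqppqqp$pqqpq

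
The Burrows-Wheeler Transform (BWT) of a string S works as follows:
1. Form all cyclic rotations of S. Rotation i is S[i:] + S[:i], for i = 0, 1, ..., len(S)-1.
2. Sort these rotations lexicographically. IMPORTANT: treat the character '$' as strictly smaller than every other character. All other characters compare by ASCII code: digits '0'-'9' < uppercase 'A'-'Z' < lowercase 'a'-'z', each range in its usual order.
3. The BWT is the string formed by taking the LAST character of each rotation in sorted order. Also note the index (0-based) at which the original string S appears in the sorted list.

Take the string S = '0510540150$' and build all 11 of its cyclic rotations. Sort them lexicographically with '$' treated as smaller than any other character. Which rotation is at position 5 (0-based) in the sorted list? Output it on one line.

All 11 rotations (rotation i = S[i:]+S[:i]):
  rot[0] = 0510540150$
  rot[1] = 510540150$0
  rot[2] = 10540150$05
  rot[3] = 0540150$051
  rot[4] = 540150$0510
  rot[5] = 40150$05105
  rot[6] = 0150$051054
  rot[7] = 150$0510540
  rot[8] = 50$05105401
  rot[9] = 0$051054015
  rot[10] = $0510540150
Sorted (with $ < everything):
  sorted[0] = $0510540150
  sorted[1] = 0$051054015
  sorted[2] = 0150$051054
  sorted[3] = 0510540150$
  sorted[4] = 0540150$051
  sorted[5] = 10540150$05
  sorted[6] = 150$0510540
  sorted[7] = 40150$05105
  sorted[8] = 50$05105401
  sorted[9] = 510540150$0
  sorted[10] = 540150$0510
sorted[5] = 10540150$05

Answer: 10540150$05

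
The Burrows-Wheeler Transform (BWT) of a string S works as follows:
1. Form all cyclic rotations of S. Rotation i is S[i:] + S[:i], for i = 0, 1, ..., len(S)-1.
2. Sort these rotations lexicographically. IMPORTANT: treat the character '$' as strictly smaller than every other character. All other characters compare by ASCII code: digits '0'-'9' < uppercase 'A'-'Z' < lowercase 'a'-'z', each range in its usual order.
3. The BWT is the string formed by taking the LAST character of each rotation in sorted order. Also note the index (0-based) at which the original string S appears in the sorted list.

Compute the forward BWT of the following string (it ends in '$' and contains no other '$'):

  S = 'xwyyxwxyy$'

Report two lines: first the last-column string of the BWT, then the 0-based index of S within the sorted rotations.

All 10 rotations (rotation i = S[i:]+S[:i]):
  rot[0] = xwyyxwxyy$
  rot[1] = wyyxwxyy$x
  rot[2] = yyxwxyy$xw
  rot[3] = yxwxyy$xwy
  rot[4] = xwxyy$xwyy
  rot[5] = wxyy$xwyyx
  rot[6] = xyy$xwyyxw
  rot[7] = yy$xwyyxwx
  rot[8] = y$xwyyxwxy
  rot[9] = $xwyyxwxyy
Sorted (with $ < everything):
  sorted[0] = $xwyyxwxyy  (last char: 'y')
  sorted[1] = wxyy$xwyyx  (last char: 'x')
  sorted[2] = wyyxwxyy$x  (last char: 'x')
  sorted[3] = xwxyy$xwyy  (last char: 'y')
  sorted[4] = xwyyxwxyy$  (last char: '$')
  sorted[5] = xyy$xwyyxw  (last char: 'w')
  sorted[6] = y$xwyyxwxy  (last char: 'y')
  sorted[7] = yxwxyy$xwy  (last char: 'y')
  sorted[8] = yy$xwyyxwx  (last char: 'x')
  sorted[9] = yyxwxyy$xw  (last char: 'w')
Last column: yxxy$wyyxw
Original string S is at sorted index 4

Answer: yxxy$wyyxw
4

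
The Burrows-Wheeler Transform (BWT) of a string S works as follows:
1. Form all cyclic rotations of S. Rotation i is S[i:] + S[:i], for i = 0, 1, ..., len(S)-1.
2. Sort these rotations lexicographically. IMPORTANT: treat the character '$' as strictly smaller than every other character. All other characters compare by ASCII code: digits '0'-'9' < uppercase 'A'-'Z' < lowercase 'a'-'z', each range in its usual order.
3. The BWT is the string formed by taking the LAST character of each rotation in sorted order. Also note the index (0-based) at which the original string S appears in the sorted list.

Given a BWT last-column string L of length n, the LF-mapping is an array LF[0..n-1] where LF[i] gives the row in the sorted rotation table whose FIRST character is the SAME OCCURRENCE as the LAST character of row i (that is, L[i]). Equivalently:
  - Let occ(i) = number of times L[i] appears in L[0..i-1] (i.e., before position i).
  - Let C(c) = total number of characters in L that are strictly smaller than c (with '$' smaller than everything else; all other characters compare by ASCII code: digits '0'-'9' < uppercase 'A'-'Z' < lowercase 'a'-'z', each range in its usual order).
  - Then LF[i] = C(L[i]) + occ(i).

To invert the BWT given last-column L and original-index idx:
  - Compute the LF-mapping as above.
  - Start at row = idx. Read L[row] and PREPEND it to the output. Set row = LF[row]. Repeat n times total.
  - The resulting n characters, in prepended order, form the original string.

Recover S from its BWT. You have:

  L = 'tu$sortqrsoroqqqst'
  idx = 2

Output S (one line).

Answer: orsosrrqstuoqqtqt$

Derivation:
LF mapping: 14 17 0 11 1 8 15 4 9 12 2 10 3 5 6 7 13 16
Walk LF starting at row 2, prepending L[row]:
  step 1: row=2, L[2]='$', prepend. Next row=LF[2]=0
  step 2: row=0, L[0]='t', prepend. Next row=LF[0]=14
  step 3: row=14, L[14]='q', prepend. Next row=LF[14]=6
  step 4: row=6, L[6]='t', prepend. Next row=LF[6]=15
  step 5: row=15, L[15]='q', prepend. Next row=LF[15]=7
  step 6: row=7, L[7]='q', prepend. Next row=LF[7]=4
  step 7: row=4, L[4]='o', prepend. Next row=LF[4]=1
  step 8: row=1, L[1]='u', prepend. Next row=LF[1]=17
  step 9: row=17, L[17]='t', prepend. Next row=LF[17]=16
  step 10: row=16, L[16]='s', prepend. Next row=LF[16]=13
  step 11: row=13, L[13]='q', prepend. Next row=LF[13]=5
  step 12: row=5, L[5]='r', prepend. Next row=LF[5]=8
  step 13: row=8, L[8]='r', prepend. Next row=LF[8]=9
  step 14: row=9, L[9]='s', prepend. Next row=LF[9]=12
  step 15: row=12, L[12]='o', prepend. Next row=LF[12]=3
  step 16: row=3, L[3]='s', prepend. Next row=LF[3]=11
  step 17: row=11, L[11]='r', prepend. Next row=LF[11]=10
  step 18: row=10, L[10]='o', prepend. Next row=LF[10]=2
Reversed output: orsosrrqstuoqqtqt$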